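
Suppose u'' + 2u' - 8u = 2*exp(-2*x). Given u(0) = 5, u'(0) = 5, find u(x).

u = -exp(-2*x)/4 + 17*exp(2*x)/4 + exp(-4*x)

Characteristic equation r² + 2r - 8 = 0 factors as (r + 4)(r - 2) = 0, so r = -4, 2.
Hence u_h = C1*exp(-4*x) + C2*exp(2*x).
Try u_p = A*exp(-2*x). Substituting into the equation and dividing by exp(-2*x) gives A = -1/4, so u_p = -exp(-2*x)/4.
General solution: u = -exp(-2*x)/4 + C1*exp(-4*x) + C2*exp(2*x).
Apply the initial conditions: u(0) = -1/4 + C1 + C2 = 5 and u'(0) = 1/2 - 4*C1 + 2*C2 = 5. Solving gives C1 = 1, C2 = 17/4.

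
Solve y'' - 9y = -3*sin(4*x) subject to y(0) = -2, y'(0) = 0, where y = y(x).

y = -27*exp(3*x)/25 - 23*exp(-3*x)/25 + 3*sin(4*x)/25

Characteristic equation r² - 9 = 0 factors as (r + 3)(r - 3) = 0, so r = -3, 3.
Hence y_h = C1*exp(-3*x) + C2*exp(3*x).
Try y_p = A*cos(4*x) + B*sin(4*x). Substituting and equating the coefficients of cos(4x) and sin(4x) gives A = 0, B = 3/25, so y_p = 3*sin(4*x)/25.
General solution: y = 3*sin(4*x)/25 + C1*exp(-3*x) + C2*exp(3*x).
Apply the initial conditions: y(0) = C1 + C2 = -2 and y'(0) = 12/25 - 3*C1 + 3*C2 = 0. Solving gives C1 = -23/25, C2 = -27/25.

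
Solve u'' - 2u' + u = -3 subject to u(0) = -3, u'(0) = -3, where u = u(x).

Characteristic equation r² - 2r + 1 = 0 has discriminant (-2)² - 4·(1) = 0, so r = 1 is a repeated root.
Hence u_h = (C1 + C2*x)*exp(x).
For the particular solution try u_p = A0. Substituting and matching coefficients of each power of x gives A0 = -3, so u_p = -3.
General solution: u = -3 + C1*exp(x) + C2*x*exp(x).
Apply the initial conditions: u(0) = -3 + C1 = -3 and u'(0) = C1 + C2 = -3. Solving gives C1 = 0, C2 = -3.

u = -3 - 3*x*exp(x)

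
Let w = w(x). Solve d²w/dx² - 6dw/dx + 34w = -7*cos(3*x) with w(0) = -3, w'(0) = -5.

w = -175*cos(3*x)/949 + 126*sin(3*x)/949 - 2672*cos(5*x)*exp(3*x)/949 + 2893*exp(3*x)*sin(5*x)/4745

Characteristic equation r² - 6r + 34 = 0 has discriminant (-6)² - 4·(34) = -100 < 0, so r = 3 ± 5i.
Hence w_h = C1*cos(5*x)*exp(3*x) + C2*exp(3*x)*sin(5*x).
Try w_p = A*cos(3*x) + B*sin(3*x). Substituting and equating the coefficients of cos(3x) and sin(3x) gives A = -175/949, B = 126/949, so w_p = -175*cos(3*x)/949 + 126*sin(3*x)/949.
General solution: w = -175*cos(3*x)/949 + 126*sin(3*x)/949 + C1*cos(5*x)*exp(3*x) + C2*exp(3*x)*sin(5*x).
Apply the initial conditions: w(0) = -175/949 + C1 = -3 and w'(0) = 378/949 + 3*C1 + 5*C2 = -5. Solving gives C1 = -2672/949, C2 = 2893/4745.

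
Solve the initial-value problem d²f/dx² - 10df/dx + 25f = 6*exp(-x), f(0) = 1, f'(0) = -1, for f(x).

f = exp(-x)/6 + 5*exp(5*x)/6 - 5*x*exp(5*x)

Characteristic equation r² - 10r + 25 = 0 has discriminant (-10)² - 4·(25) = 0, so r = 5 is a repeated root.
Hence f_h = (C1 + C2*x)*exp(5*x).
Try f_p = A*exp(-x). Substituting into the equation and dividing by exp(-x) gives A = 1/6, so f_p = exp(-x)/6.
General solution: f = exp(-x)/6 + C1*exp(5*x) + C2*x*exp(5*x).
Apply the initial conditions: f(0) = 1/6 + C1 = 1 and f'(0) = -1/6 + C2 + 5*C1 = -1. Solving gives C1 = 5/6, C2 = -5.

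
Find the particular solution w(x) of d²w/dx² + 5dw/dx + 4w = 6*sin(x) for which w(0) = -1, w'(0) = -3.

w = -15*cos(x)/17 - 4*exp(-x)/3 + 9*sin(x)/17 + 62*exp(-4*x)/51

Characteristic equation r² + 5r + 4 = 0 factors as (r + 1)(r + 4) = 0, so r = -1, -4.
Hence w_h = C1*exp(-x) + C2*exp(-4*x).
Try w_p = A*cos(x) + B*sin(x). Substituting and equating the coefficients of cos(x) and sin(x) gives A = -15/17, B = 9/17, so w_p = -15*cos(x)/17 + 9*sin(x)/17.
General solution: w = -15*cos(x)/17 + 9*sin(x)/17 + C1*exp(-x) + C2*exp(-4*x).
Apply the initial conditions: w(0) = -15/17 + C1 + C2 = -1 and w'(0) = 9/17 - C1 - 4*C2 = -3. Solving gives C1 = -4/3, C2 = 62/51.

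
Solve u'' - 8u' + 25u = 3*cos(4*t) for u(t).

Characteristic equation r² - 8r + 25 = 0 has discriminant (-8)² - 4·(25) = -36 < 0, so r = 4 ± 3i.
Hence u_h = C1*cos(3*t)*exp(4*t) + C2*exp(4*t)*sin(3*t).
Try u_p = A*cos(4*t) + B*sin(4*t). Substituting and equating the coefficients of cos(4t) and sin(4t) gives A = 27/1105, B = -96/1105, so u_p = -96*sin(4*t)/1105 + 27*cos(4*t)/1105.

u = -96*sin(4*t)/1105 + 27*cos(4*t)/1105 + C1*cos(3*t)*exp(4*t) + C2*exp(4*t)*sin(3*t)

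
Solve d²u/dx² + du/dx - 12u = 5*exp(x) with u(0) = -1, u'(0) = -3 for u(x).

u = -9*exp(3*x)/14 - exp(x)/2 + exp(-4*x)/7

Characteristic equation r² + r - 12 = 0 factors as (r + 4)(r - 3) = 0, so r = -4, 3.
Hence u_h = C1*exp(-4*x) + C2*exp(3*x).
Try u_p = A*exp(x). Substituting into the equation and dividing by exp(x) gives A = -1/2, so u_p = -exp(x)/2.
General solution: u = -exp(x)/2 + C1*exp(-4*x) + C2*exp(3*x).
Apply the initial conditions: u(0) = -1/2 + C1 + C2 = -1 and u'(0) = -1/2 - 4*C1 + 3*C2 = -3. Solving gives C1 = 1/7, C2 = -9/14.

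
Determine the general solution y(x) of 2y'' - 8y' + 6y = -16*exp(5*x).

Divide through by 2: y'' - 4y' + 3y = -8*exp(5*x).
Characteristic equation r² - 4r + 3 = 0 factors as (r - 1)(r - 3) = 0, so r = 1, 3.
Hence y_h = C1*exp(x) + C2*exp(3*x).
Try y_p = A*exp(5*x). Substituting into the equation and dividing by exp(5*x) gives A = -1, so y_p = -exp(5*x).

y = -exp(5*x) + C1*exp(x) + C2*exp(3*x)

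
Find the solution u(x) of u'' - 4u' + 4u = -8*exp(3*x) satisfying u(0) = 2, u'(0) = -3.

Characteristic equation r² - 4r + 4 = 0 has discriminant (-4)² - 4·(4) = 0, so r = 2 is a repeated root.
Hence u_h = (C1 + C2*x)*exp(2*x).
Try u_p = A*exp(3*x). Substituting into the equation and dividing by exp(3*x) gives A = -8, so u_p = -8*exp(3*x).
General solution: u = -8*exp(3*x) + C1*exp(2*x) + C2*x*exp(2*x).
Apply the initial conditions: u(0) = -8 + C1 = 2 and u'(0) = -24 + C2 + 2*C1 = -3. Solving gives C1 = 10, C2 = 1.

u = -8*exp(3*x) + 10*exp(2*x) + x*exp(2*x)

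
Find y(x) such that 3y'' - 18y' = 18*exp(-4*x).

Divide through by 3: y'' - 6y' = 6*exp(-4*x).
Characteristic equation r² - 6r = 0 factors as (r - 6)r = 0, so r = 6, 0.
Hence y_h = C1*exp(6*x) + C2.
Try y_p = A*exp(-4*x). Substituting into the equation and dividing by exp(-4*x) gives A = 3/20, so y_p = 3*exp(-4*x)/20.

y = C2 + 3*exp(-4*x)/20 + C1*exp(6*x)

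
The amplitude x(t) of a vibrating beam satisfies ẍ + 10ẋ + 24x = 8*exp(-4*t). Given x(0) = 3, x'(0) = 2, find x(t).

x = -5*exp(-6*t) + 8*exp(-4*t) + 4*t*exp(-4*t)

Characteristic equation r² + 10r + 24 = 0 factors as (r + 6)(r + 4) = 0, so r = -6, -4.
Hence x_h = C1*exp(-6*t) + C2*exp(-4*t).
Since exp(-4*t) solves the homogeneous equation (r = -4 is a root of multiplicity 1), multiply the trial by t. Try x_p = A*t*exp(-4*t). Substituting into the equation and dividing by exp(-4*t) gives A = 4, so x_p = 4*t*exp(-4*t).
General solution: x = C1*exp(-6*t) + C2*exp(-4*t) + 4*t*exp(-4*t).
Apply the initial conditions: x(0) = C1 + C2 = 3 and x'(0) = 4 - 6*C1 - 4*C2 = 2. Solving gives C1 = -5, C2 = 8.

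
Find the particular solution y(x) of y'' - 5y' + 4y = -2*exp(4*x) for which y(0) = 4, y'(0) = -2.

Characteristic equation r² - 5r + 4 = 0 factors as (r - 1)(r - 4) = 0, so r = 1, 4.
Hence y_h = C1*exp(x) + C2*exp(4*x).
Since exp(4*x) solves the homogeneous equation (r = 4 is a root of multiplicity 1), multiply the trial by x. Try y_p = A*x*exp(4*x). Substituting into the equation and dividing by exp(4*x) gives A = -2/3, so y_p = -2*x*exp(4*x)/3.
General solution: y = C1*exp(x) + C2*exp(4*x) - 2*x*exp(4*x)/3.
Apply the initial conditions: y(0) = C1 + C2 = 4 and y'(0) = -2/3 + C1 + 4*C2 = -2. Solving gives C1 = 52/9, C2 = -16/9.

y = -16*exp(4*x)/9 + 52*exp(x)/9 - 2*x*exp(4*x)/3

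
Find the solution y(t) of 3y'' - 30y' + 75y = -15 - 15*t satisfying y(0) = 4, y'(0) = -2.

Divide through by 3: y'' - 10y' + 25y = -5 - 5*t.
Characteristic equation r² - 10r + 25 = 0 has discriminant (-10)² - 4·(25) = 0, so r = 5 is a repeated root.
Hence y_h = (C1 + C2*t)*exp(5*t).
For the particular solution try y_p = A0 + A1*t. Substituting and matching coefficients of each power of t gives A0 = -7/25, A1 = -1/5, so y_p = -7/25 - t/5.
General solution: y = -7/25 - t/5 + C1*exp(5*t) + C2*t*exp(5*t).
Apply the initial conditions: y(0) = -7/25 + C1 = 4 and y'(0) = -1/5 + C2 + 5*C1 = -2. Solving gives C1 = 107/25, C2 = -116/5.

y = -7/25 - t/5 + 107*exp(5*t)/25 - 116*t*exp(5*t)/5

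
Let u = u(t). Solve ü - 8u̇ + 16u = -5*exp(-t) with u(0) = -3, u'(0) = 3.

u = -14*exp(4*t)/5 - exp(-t)/5 + 14*t*exp(4*t)

Characteristic equation r² - 8r + 16 = 0 has discriminant (-8)² - 4·(16) = 0, so r = 4 is a repeated root.
Hence u_h = (C1 + C2*t)*exp(4*t).
Try u_p = A*exp(-t). Substituting into the equation and dividing by exp(-t) gives A = -1/5, so u_p = -exp(-t)/5.
General solution: u = -exp(-t)/5 + C1*exp(4*t) + C2*t*exp(4*t).
Apply the initial conditions: u(0) = -1/5 + C1 = -3 and u'(0) = 1/5 + C2 + 4*C1 = 3. Solving gives C1 = -14/5, C2 = 14.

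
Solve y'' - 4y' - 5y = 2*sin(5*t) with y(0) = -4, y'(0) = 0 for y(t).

Characteristic equation r² - 4r - 5 = 0 factors as (r + 1)(r - 5) = 0, so r = -1, 5.
Hence y_h = C1*exp(-t) + C2*exp(5*t).
Try y_p = A*cos(5*t) + B*sin(5*t). Substituting and equating the coefficients of cos(5t) and sin(5t) gives A = 2/65, B = -3/65, so y_p = -3*sin(5*t)/65 + 2*cos(5*t)/65.
General solution: y = -3*sin(5*t)/65 + 2*cos(5*t)/65 + C1*exp(-t) + C2*exp(5*t).
Apply the initial conditions: y(0) = 2/65 + C1 + C2 = -4 and y'(0) = -3/13 - C1 + 5*C2 = 0. Solving gives C1 = -265/78, C2 = -19/30.

y = -265*exp(-t)/78 - 19*exp(5*t)/30 - 3*sin(5*t)/65 + 2*cos(5*t)/65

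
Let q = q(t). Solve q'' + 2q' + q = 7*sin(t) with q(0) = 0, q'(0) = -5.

Characteristic equation r² + 2r + 1 = 0 has discriminant (2)² - 4·(1) = 0, so r = -1 is a repeated root.
Hence q_h = (C1 + C2*t)*exp(-t).
Try q_p = A*cos(t) + B*sin(t). Substituting and equating the coefficients of cos(t) and sin(t) gives A = -7/2, B = 0, so q_p = -7*cos(t)/2.
General solution: q = -7*cos(t)/2 + C1*exp(-t) + C2*t*exp(-t).
Apply the initial conditions: q(0) = -7/2 + C1 = 0 and q'(0) = C2 - C1 = -5. Solving gives C1 = 7/2, C2 = -3/2.

q = -7*cos(t)/2 + 7*exp(-t)/2 - 3*t*exp(-t)/2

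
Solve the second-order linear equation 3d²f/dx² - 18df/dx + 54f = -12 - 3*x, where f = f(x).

f = -13/54 - x/18 + C1*cos(3*x)*exp(3*x) + C2*exp(3*x)*sin(3*x)

Divide through by 3: f'' - 6f' + 18f = -4 - x.
Characteristic equation r² - 6r + 18 = 0 has discriminant (-6)² - 4·(18) = -36 < 0, so r = 3 ± 3i.
Hence f_h = C1*cos(3*x)*exp(3*x) + C2*exp(3*x)*sin(3*x).
For the particular solution try f_p = A0 + A1*x. Substituting and matching coefficients of each power of x gives A0 = -13/54, A1 = -1/18, so f_p = -13/54 - x/18.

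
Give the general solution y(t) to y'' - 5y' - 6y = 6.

y = -1 + C1*exp(6*t) + C2*exp(-t)

Characteristic equation r² - 5r - 6 = 0 factors as (r - 6)(r + 1) = 0, so r = 6, -1.
Hence y_h = C1*exp(6*t) + C2*exp(-t).
For the particular solution try y_p = A0. Substituting and matching coefficients of each power of t gives A0 = -1, so y_p = -1.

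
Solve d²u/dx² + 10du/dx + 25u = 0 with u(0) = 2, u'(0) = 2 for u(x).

Characteristic equation r² + 10r + 25 = 0 has discriminant (10)² - 4·(25) = 0, so r = -5 is a repeated root.
Hence u_h = (C1 + C2*x)*exp(-5*x).
Apply the initial conditions: u(0) = C1 = 2 and u'(0) = C2 - 5*C1 = 2. Solving gives C1 = 2, C2 = 12.

u = 2*exp(-5*x) + 12*x*exp(-5*x)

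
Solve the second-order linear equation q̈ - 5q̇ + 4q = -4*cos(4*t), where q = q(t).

Characteristic equation r² - 5r + 4 = 0 factors as (r - 1)(r - 4) = 0, so r = 1, 4.
Hence q_h = C1*exp(t) + C2*exp(4*t).
Try q_p = A*cos(4*t) + B*sin(4*t). Substituting and equating the coefficients of cos(4t) and sin(4t) gives A = 3/34, B = 5/34, so q_p = 3*cos(4*t)/34 + 5*sin(4*t)/34.

q = 3*cos(4*t)/34 + 5*sin(4*t)/34 + C1*exp(t) + C2*exp(4*t)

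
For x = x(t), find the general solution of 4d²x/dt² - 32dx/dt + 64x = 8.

Divide through by 4: x'' - 8x' + 16x = 2.
Characteristic equation r² - 8r + 16 = 0 has discriminant (-8)² - 4·(16) = 0, so r = 4 is a repeated root.
Hence x_h = (C1 + C2*t)*exp(4*t).
For the particular solution try x_p = A0. Substituting and matching coefficients of each power of t gives A0 = 1/8, so x_p = 1/8.

x = 1/8 + C1*exp(4*t) + C2*t*exp(4*t)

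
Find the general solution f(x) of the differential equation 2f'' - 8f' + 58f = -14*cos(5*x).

Divide through by 2: f'' - 4f' + 29f = -7*cos(5*x).
Characteristic equation r² - 4r + 29 = 0 has discriminant (-4)² - 4·(29) = -100 < 0, so r = 2 ± 5i.
Hence f_h = C1*cos(5*x)*exp(2*x) + C2*exp(2*x)*sin(5*x).
Try f_p = A*cos(5*x) + B*sin(5*x). Substituting and equating the coefficients of cos(5x) and sin(5x) gives A = -7/104, B = 35/104, so f_p = -7*cos(5*x)/104 + 35*sin(5*x)/104.

f = -7*cos(5*x)/104 + 35*sin(5*x)/104 + C1*cos(5*x)*exp(2*x) + C2*exp(2*x)*sin(5*x)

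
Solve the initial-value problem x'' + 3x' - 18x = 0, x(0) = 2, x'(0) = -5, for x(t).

x = 7*exp(3*t)/9 + 11*exp(-6*t)/9

Characteristic equation r² + 3r - 18 = 0 factors as (r + 6)(r - 3) = 0, so r = -6, 3.
Hence x_h = C1*exp(-6*t) + C2*exp(3*t).
Apply the initial conditions: x(0) = C1 + C2 = 2 and x'(0) = -6*C1 + 3*C2 = -5. Solving gives C1 = 11/9, C2 = 7/9.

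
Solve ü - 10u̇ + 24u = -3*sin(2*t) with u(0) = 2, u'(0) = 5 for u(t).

Characteristic equation r² - 10r + 24 = 0 factors as (r - 6)(r - 4) = 0, so r = 6, 4.
Hence u_h = C1*exp(6*t) + C2*exp(4*t).
Try u_p = A*cos(2*t) + B*sin(2*t). Substituting and equating the coefficients of cos(2t) and sin(2t) gives A = -3/40, B = -3/40, so u_p = -3*cos(2*t)/40 - 3*sin(2*t)/40.
General solution: u = -3*cos(2*t)/40 - 3*sin(2*t)/40 + C1*exp(6*t) + C2*exp(4*t).
Apply the initial conditions: u(0) = -3/40 + C1 + C2 = 2 and u'(0) = -3/20 + 4*C2 + 6*C1 = 5. Solving gives C1 = -63/40, C2 = 73/20.

u = -63*exp(6*t)/40 - 3*cos(2*t)/40 - 3*sin(2*t)/40 + 73*exp(4*t)/20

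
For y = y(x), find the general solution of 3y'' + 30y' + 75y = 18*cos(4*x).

Divide through by 3: y'' + 10y' + 25y = 6*cos(4*x).
Characteristic equation r² + 10r + 25 = 0 has discriminant (10)² - 4·(25) = 0, so r = -5 is a repeated root.
Hence y_h = (C1 + C2*x)*exp(-5*x).
Try y_p = A*cos(4*x) + B*sin(4*x). Substituting and equating the coefficients of cos(4x) and sin(4x) gives A = 54/1681, B = 240/1681, so y_p = 54*cos(4*x)/1681 + 240*sin(4*x)/1681.

y = 54*cos(4*x)/1681 + 240*sin(4*x)/1681 + C1*exp(-5*x) + C2*x*exp(-5*x)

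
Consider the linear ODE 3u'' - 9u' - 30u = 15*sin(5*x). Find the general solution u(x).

u = -7*sin(5*x)/58 + 3*cos(5*x)/58 + C1*exp(5*x) + C2*exp(-2*x)

Divide through by 3: u'' - 3u' - 10u = 5*sin(5*x).
Characteristic equation r² - 3r - 10 = 0 factors as (r - 5)(r + 2) = 0, so r = 5, -2.
Hence u_h = C1*exp(5*x) + C2*exp(-2*x).
Try u_p = A*cos(5*x) + B*sin(5*x). Substituting and equating the coefficients of cos(5x) and sin(5x) gives A = 3/58, B = -7/58, so u_p = -7*sin(5*x)/58 + 3*cos(5*x)/58.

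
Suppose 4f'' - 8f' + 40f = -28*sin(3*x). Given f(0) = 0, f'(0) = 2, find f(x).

Divide through by 4: f'' - 2f' + 10f = -7*sin(3*x).
Characteristic equation r² - 2r + 10 = 0 has discriminant (-2)² - 4·(10) = -36 < 0, so r = 1 ± 3i.
Hence f_h = C1*cos(3*x)*exp(x) + C2*exp(x)*sin(3*x).
Try f_p = A*cos(3*x) + B*sin(3*x). Substituting and equating the coefficients of cos(3x) and sin(3x) gives A = -42/37, B = -7/37, so f_p = -42*cos(3*x)/37 - 7*sin(3*x)/37.
General solution: f = -42*cos(3*x)/37 - 7*sin(3*x)/37 + C1*cos(3*x)*exp(x) + C2*exp(x)*sin(3*x).
Apply the initial conditions: f(0) = -42/37 + C1 = 0 and f'(0) = -21/37 + C1 + 3*C2 = 2. Solving gives C1 = 42/37, C2 = 53/111.

f = -42*cos(3*x)/37 - 7*sin(3*x)/37 + 42*cos(3*x)*exp(x)/37 + 53*exp(x)*sin(3*x)/111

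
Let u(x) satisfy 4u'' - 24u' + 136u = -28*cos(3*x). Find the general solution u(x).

u = -175*cos(3*x)/949 + 126*sin(3*x)/949 + C1*cos(5*x)*exp(3*x) + C2*exp(3*x)*sin(5*x)

Divide through by 4: u'' - 6u' + 34u = -7*cos(3*x).
Characteristic equation r² - 6r + 34 = 0 has discriminant (-6)² - 4·(34) = -100 < 0, so r = 3 ± 5i.
Hence u_h = C1*cos(5*x)*exp(3*x) + C2*exp(3*x)*sin(5*x).
Try u_p = A*cos(3*x) + B*sin(3*x). Substituting and equating the coefficients of cos(3x) and sin(3x) gives A = -175/949, B = 126/949, so u_p = -175*cos(3*x)/949 + 126*sin(3*x)/949.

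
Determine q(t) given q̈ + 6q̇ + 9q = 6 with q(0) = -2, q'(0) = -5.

Characteristic equation r² + 6r + 9 = 0 has discriminant (6)² - 4·(9) = 0, so r = -3 is a repeated root.
Hence q_h = (C1 + C2*t)*exp(-3*t).
For the particular solution try q_p = A0. Substituting and matching coefficients of each power of t gives A0 = 2/3, so q_p = 2/3.
General solution: q = 2/3 + C1*exp(-3*t) + C2*t*exp(-3*t).
Apply the initial conditions: q(0) = 2/3 + C1 = -2 and q'(0) = C2 - 3*C1 = -5. Solving gives C1 = -8/3, C2 = -13.

q = 2/3 - 8*exp(-3*t)/3 - 13*t*exp(-3*t)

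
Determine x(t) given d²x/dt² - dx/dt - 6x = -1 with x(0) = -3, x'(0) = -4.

Characteristic equation r² - r - 6 = 0 factors as (r - 3)(r + 2) = 0, so r = 3, -2.
Hence x_h = C1*exp(3*t) + C2*exp(-2*t).
For the particular solution try x_p = A0. Substituting and matching coefficients of each power of t gives A0 = 1/6, so x_p = 1/6.
General solution: x = 1/6 + C1*exp(3*t) + C2*exp(-2*t).
Apply the initial conditions: x(0) = 1/6 + C1 + C2 = -3 and x'(0) = -2*C2 + 3*C1 = -4. Solving gives C1 = -31/15, C2 = -11/10.

x = 1/6 - 31*exp(3*t)/15 - 11*exp(-2*t)/10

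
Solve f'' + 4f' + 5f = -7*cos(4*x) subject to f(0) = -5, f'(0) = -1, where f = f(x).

Characteristic equation r² + 4r + 5 = 0 has discriminant (4)² - 4·(5) = -4 < 0, so r = -2 ± i.
Hence f_h = C1*cos(x)*exp(-2*x) + C2*exp(-2*x)*sin(x).
Try f_p = A*cos(4*x) + B*sin(4*x). Substituting and equating the coefficients of cos(4x) and sin(4x) gives A = 77/377, B = -112/377, so f_p = -112*sin(4*x)/377 + 77*cos(4*x)/377.
General solution: f = -112*sin(4*x)/377 + 77*cos(4*x)/377 + C1*cos(x)*exp(-2*x) + C2*exp(-2*x)*sin(x).
Apply the initial conditions: f(0) = 77/377 + C1 = -5 and f'(0) = -448/377 + C2 - 2*C1 = -1. Solving gives C1 = -1962/377, C2 = -3853/377.

f = -112*sin(4*x)/377 + 77*cos(4*x)/377 - 3853*exp(-2*x)*sin(x)/377 - 1962*cos(x)*exp(-2*x)/377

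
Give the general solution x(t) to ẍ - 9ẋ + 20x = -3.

x = -3/20 + C1*exp(4*t) + C2*exp(5*t)

Characteristic equation r² - 9r + 20 = 0 factors as (r - 4)(r - 5) = 0, so r = 4, 5.
Hence x_h = C1*exp(4*t) + C2*exp(5*t).
For the particular solution try x_p = A0. Substituting and matching coefficients of each power of t gives A0 = -3/20, so x_p = -3/20.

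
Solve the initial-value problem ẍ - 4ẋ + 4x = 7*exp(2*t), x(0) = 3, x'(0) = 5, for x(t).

Characteristic equation r² - 4r + 4 = 0 has discriminant (-4)² - 4·(4) = 0, so r = 2 is a repeated root.
Hence x_h = (C1 + C2*t)*exp(2*t).
Since exp(2*t) solves the homogeneous equation (r = 2 is a root of multiplicity 2), multiply the trial by t^2. Try x_p = A*t^2*exp(2*t). Substituting into the equation and dividing by exp(2*t) gives A = 7/2, so x_p = 7*t^2*exp(2*t)/2.
General solution: x = C1*exp(2*t) + 7*t^2*exp(2*t)/2 + C2*t*exp(2*t).
Apply the initial conditions: x(0) = C1 = 3 and x'(0) = C2 + 2*C1 = 5. Solving gives C1 = 3, C2 = -1.

x = 3*exp(2*t) - t*exp(2*t) + 7*t**2*exp(2*t)/2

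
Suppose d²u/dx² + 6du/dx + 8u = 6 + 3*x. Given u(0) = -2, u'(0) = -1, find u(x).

u = 15/32 - 45*exp(-2*x)/8 + 3*x/8 + 101*exp(-4*x)/32

Characteristic equation r² + 6r + 8 = 0 factors as (r + 4)(r + 2) = 0, so r = -4, -2.
Hence u_h = C1*exp(-4*x) + C2*exp(-2*x).
For the particular solution try u_p = A0 + A1*x. Substituting and matching coefficients of each power of x gives A0 = 15/32, A1 = 3/8, so u_p = 15/32 + 3*x/8.
General solution: u = 15/32 + 3*x/8 + C1*exp(-4*x) + C2*exp(-2*x).
Apply the initial conditions: u(0) = 15/32 + C1 + C2 = -2 and u'(0) = 3/8 - 4*C1 - 2*C2 = -1. Solving gives C1 = 101/32, C2 = -45/8.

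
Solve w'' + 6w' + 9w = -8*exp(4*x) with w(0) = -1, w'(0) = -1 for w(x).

Characteristic equation r² + 6r + 9 = 0 has discriminant (6)² - 4·(9) = 0, so r = -3 is a repeated root.
Hence w_h = (C1 + C2*x)*exp(-3*x).
Try w_p = A*exp(4*x). Substituting into the equation and dividing by exp(4*x) gives A = -8/49, so w_p = -8*exp(4*x)/49.
General solution: w = -8*exp(4*x)/49 + C1*exp(-3*x) + C2*x*exp(-3*x).
Apply the initial conditions: w(0) = -8/49 + C1 = -1 and w'(0) = -32/49 + C2 - 3*C1 = -1. Solving gives C1 = -41/49, C2 = -20/7.

w = -41*exp(-3*x)/49 - 8*exp(4*x)/49 - 20*x*exp(-3*x)/7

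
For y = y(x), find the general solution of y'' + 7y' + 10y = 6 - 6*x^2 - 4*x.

Characteristic equation r² + 7r + 10 = 0 factors as (r + 2)(r + 5) = 0, so r = -2, -5.
Hence y_h = C1*exp(-2*x) + C2*exp(-5*x).
For the particular solution try y_p = A0 + A1*x + A2*x^2. Substituting and matching coefficients of each power of x gives A0 = 103/250, A1 = 11/25, A2 = -3/5, so y_p = 103/250 - 3*x^2/5 + 11*x/25.

y = 103/250 - 3*x**2/5 + 11*x/25 + C1*exp(-2*x) + C2*exp(-5*x)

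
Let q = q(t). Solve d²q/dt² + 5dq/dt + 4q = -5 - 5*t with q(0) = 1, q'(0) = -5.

q = 5/16 - 5*t/4 - exp(-t)/3 + 49*exp(-4*t)/48

Characteristic equation r² + 5r + 4 = 0 factors as (r + 4)(r + 1) = 0, so r = -4, -1.
Hence q_h = C1*exp(-4*t) + C2*exp(-t).
For the particular solution try q_p = A0 + A1*t. Substituting and matching coefficients of each power of t gives A0 = 5/16, A1 = -5/4, so q_p = 5/16 - 5*t/4.
General solution: q = 5/16 - 5*t/4 + C1*exp(-4*t) + C2*exp(-t).
Apply the initial conditions: q(0) = 5/16 + C1 + C2 = 1 and q'(0) = -5/4 - C2 - 4*C1 = -5. Solving gives C1 = 49/48, C2 = -1/3.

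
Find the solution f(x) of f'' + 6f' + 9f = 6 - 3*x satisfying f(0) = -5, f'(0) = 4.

f = 8/9 - 53*exp(-3*x)/9 - x/3 - 40*x*exp(-3*x)/3

Characteristic equation r² + 6r + 9 = 0 has discriminant (6)² - 4·(9) = 0, so r = -3 is a repeated root.
Hence f_h = (C1 + C2*x)*exp(-3*x).
For the particular solution try f_p = A0 + A1*x. Substituting and matching coefficients of each power of x gives A0 = 8/9, A1 = -1/3, so f_p = 8/9 - x/3.
General solution: f = 8/9 - x/3 + C1*exp(-3*x) + C2*x*exp(-3*x).
Apply the initial conditions: f(0) = 8/9 + C1 = -5 and f'(0) = -1/3 + C2 - 3*C1 = 4. Solving gives C1 = -53/9, C2 = -40/3.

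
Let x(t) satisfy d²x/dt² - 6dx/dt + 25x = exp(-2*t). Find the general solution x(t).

Characteristic equation r² - 6r + 25 = 0 has discriminant (-6)² - 4·(25) = -64 < 0, so r = 3 ± 4i.
Hence x_h = C1*cos(4*t)*exp(3*t) + C2*exp(3*t)*sin(4*t).
Try x_p = A*exp(-2*t). Substituting into the equation and dividing by exp(-2*t) gives A = 1/41, so x_p = exp(-2*t)/41.

x = exp(-2*t)/41 + C1*cos(4*t)*exp(3*t) + C2*exp(3*t)*sin(4*t)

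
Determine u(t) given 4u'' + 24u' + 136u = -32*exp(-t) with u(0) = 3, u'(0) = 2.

u = -8*exp(-t)/29 + 67*exp(-3*t)*sin(5*t)/29 + 95*cos(5*t)*exp(-3*t)/29

Divide through by 4: u'' + 6u' + 34u = -8*exp(-t).
Characteristic equation r² + 6r + 34 = 0 has discriminant (6)² - 4·(34) = -100 < 0, so r = -3 ± 5i.
Hence u_h = C1*cos(5*t)*exp(-3*t) + C2*exp(-3*t)*sin(5*t).
Try u_p = A*exp(-t). Substituting into the equation and dividing by exp(-t) gives A = -8/29, so u_p = -8*exp(-t)/29.
General solution: u = -8*exp(-t)/29 + C1*cos(5*t)*exp(-3*t) + C2*exp(-3*t)*sin(5*t).
Apply the initial conditions: u(0) = -8/29 + C1 = 3 and u'(0) = 8/29 - 3*C1 + 5*C2 = 2. Solving gives C1 = 95/29, C2 = 67/29.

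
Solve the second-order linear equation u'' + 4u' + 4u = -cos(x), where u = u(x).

u = -4*sin(x)/25 - 3*cos(x)/25 + C1*exp(-2*x) + C2*x*exp(-2*x)

Characteristic equation r² + 4r + 4 = 0 has discriminant (4)² - 4·(4) = 0, so r = -2 is a repeated root.
Hence u_h = (C1 + C2*x)*exp(-2*x).
Try u_p = A*cos(x) + B*sin(x). Substituting and equating the coefficients of cos(x) and sin(x) gives A = -3/25, B = -4/25, so u_p = -4*sin(x)/25 - 3*cos(x)/25.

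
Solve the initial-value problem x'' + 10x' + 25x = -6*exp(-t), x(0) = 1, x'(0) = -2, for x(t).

Characteristic equation r² + 10r + 25 = 0 has discriminant (10)² - 4·(25) = 0, so r = -5 is a repeated root.
Hence x_h = (C1 + C2*t)*exp(-5*t).
Try x_p = A*exp(-t). Substituting into the equation and dividing by exp(-t) gives A = -3/8, so x_p = -3*exp(-t)/8.
General solution: x = -3*exp(-t)/8 + C1*exp(-5*t) + C2*t*exp(-5*t).
Apply the initial conditions: x(0) = -3/8 + C1 = 1 and x'(0) = 3/8 + C2 - 5*C1 = -2. Solving gives C1 = 11/8, C2 = 9/2.

x = -3*exp(-t)/8 + 11*exp(-5*t)/8 + 9*t*exp(-5*t)/2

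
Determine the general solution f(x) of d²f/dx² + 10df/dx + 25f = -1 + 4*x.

f = -13/125 + 4*x/25 + C1*exp(-5*x) + C2*x*exp(-5*x)

Characteristic equation r² + 10r + 25 = 0 has discriminant (10)² - 4·(25) = 0, so r = -5 is a repeated root.
Hence f_h = (C1 + C2*x)*exp(-5*x).
For the particular solution try f_p = A0 + A1*x. Substituting and matching coefficients of each power of x gives A0 = -13/125, A1 = 4/25, so f_p = -13/125 + 4*x/25.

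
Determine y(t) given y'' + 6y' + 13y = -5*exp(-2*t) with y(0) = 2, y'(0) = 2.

y = -exp(-2*t) + 3*cos(2*t)*exp(-3*t) + 9*exp(-3*t)*sin(2*t)/2

Characteristic equation r² + 6r + 13 = 0 has discriminant (6)² - 4·(13) = -16 < 0, so r = -3 ± 2i.
Hence y_h = C1*cos(2*t)*exp(-3*t) + C2*exp(-3*t)*sin(2*t).
Try y_p = A*exp(-2*t). Substituting into the equation and dividing by exp(-2*t) gives A = -1, so y_p = -exp(-2*t).
General solution: y = -exp(-2*t) + C1*cos(2*t)*exp(-3*t) + C2*exp(-3*t)*sin(2*t).
Apply the initial conditions: y(0) = -1 + C1 = 2 and y'(0) = 2 - 3*C1 + 2*C2 = 2. Solving gives C1 = 3, C2 = 9/2.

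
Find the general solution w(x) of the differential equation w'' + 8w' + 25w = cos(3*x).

w = cos(3*x)/52 + 3*sin(3*x)/104 + C1*cos(3*x)*exp(-4*x) + C2*exp(-4*x)*sin(3*x)

Characteristic equation r² + 8r + 25 = 0 has discriminant (8)² - 4·(25) = -36 < 0, so r = -4 ± 3i.
Hence w_h = C1*cos(3*x)*exp(-4*x) + C2*exp(-4*x)*sin(3*x).
Try w_p = A*cos(3*x) + B*sin(3*x). Substituting and equating the coefficients of cos(3x) and sin(3x) gives A = 1/52, B = 3/104, so w_p = cos(3*x)/52 + 3*sin(3*x)/104.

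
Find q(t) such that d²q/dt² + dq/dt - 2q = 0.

q = C1*exp(t) + C2*exp(-2*t)

Characteristic equation r² + r - 2 = 0 factors as (r - 1)(r + 2) = 0, so r = 1, -2.
Hence q_h = C1*exp(t) + C2*exp(-2*t).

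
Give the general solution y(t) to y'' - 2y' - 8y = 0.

y = C1*exp(-2*t) + C2*exp(4*t)

Characteristic equation r² - 2r - 8 = 0 factors as (r + 2)(r - 4) = 0, so r = -2, 4.
Hence y_h = C1*exp(-2*t) + C2*exp(4*t).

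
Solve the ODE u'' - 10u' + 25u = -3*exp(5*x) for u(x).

Characteristic equation r² - 10r + 25 = 0 has discriminant (-10)² - 4·(25) = 0, so r = 5 is a repeated root.
Hence u_h = (C1 + C2*x)*exp(5*x).
Since exp(5*x) solves the homogeneous equation (r = 5 is a root of multiplicity 2), multiply the trial by x^2. Try u_p = A*x^2*exp(5*x). Substituting into the equation and dividing by exp(5*x) gives A = -3/2, so u_p = -3*x^2*exp(5*x)/2.

u = C1*exp(5*x) - 3*x**2*exp(5*x)/2 + C2*x*exp(5*x)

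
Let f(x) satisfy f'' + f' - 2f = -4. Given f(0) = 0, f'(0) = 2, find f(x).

Characteristic equation r² + r - 2 = 0 factors as (r + 2)(r - 1) = 0, so r = -2, 1.
Hence f_h = C1*exp(-2*x) + C2*exp(x).
For the particular solution try f_p = A0. Substituting and matching coefficients of each power of x gives A0 = 2, so f_p = 2.
General solution: f = 2 + C1*exp(-2*x) + C2*exp(x).
Apply the initial conditions: f(0) = 2 + C1 + C2 = 0 and f'(0) = C2 - 2*C1 = 2. Solving gives C1 = -4/3, C2 = -2/3.

f = 2 - 4*exp(-2*x)/3 - 2*exp(x)/3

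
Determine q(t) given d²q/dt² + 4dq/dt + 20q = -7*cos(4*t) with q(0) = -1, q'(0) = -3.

Characteristic equation r² + 4r + 20 = 0 has discriminant (4)² - 4·(20) = -64 < 0, so r = -2 ± 4i.
Hence q_h = C1*cos(4*t)*exp(-2*t) + C2*exp(-2*t)*sin(4*t).
Try q_p = A*cos(4*t) + B*sin(4*t). Substituting and equating the coefficients of cos(4t) and sin(4t) gives A = -7/68, B = -7/17, so q_p = -7*sin(4*t)/17 - 7*cos(4*t)/68.
General solution: q = -7*sin(4*t)/17 - 7*cos(4*t)/68 + C1*cos(4*t)*exp(-2*t) + C2*exp(-2*t)*sin(4*t).
Apply the initial conditions: q(0) = -7/68 + C1 = -1 and q'(0) = -28/17 - 2*C1 + 4*C2 = -3. Solving gives C1 = -61/68, C2 = -107/136.

q = -7*sin(4*t)/17 - 7*cos(4*t)/68 - 107*exp(-2*t)*sin(4*t)/136 - 61*cos(4*t)*exp(-2*t)/68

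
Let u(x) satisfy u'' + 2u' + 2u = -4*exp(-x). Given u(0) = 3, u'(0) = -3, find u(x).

u = -4*exp(-x) + 7*cos(x)*exp(-x)

Characteristic equation r² + 2r + 2 = 0 has discriminant (2)² - 4·(2) = -4 < 0, so r = -1 ± i.
Hence u_h = C1*cos(x)*exp(-x) + C2*exp(-x)*sin(x).
Try u_p = A*exp(-x). Substituting into the equation and dividing by exp(-x) gives A = -4, so u_p = -4*exp(-x).
General solution: u = -4*exp(-x) + C1*cos(x)*exp(-x) + C2*exp(-x)*sin(x).
Apply the initial conditions: u(0) = -4 + C1 = 3 and u'(0) = 4 + C2 - C1 = -3. Solving gives C1 = 7, C2 = 0.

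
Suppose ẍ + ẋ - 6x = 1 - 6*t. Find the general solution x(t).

x = t + C1*exp(2*t) + C2*exp(-3*t)

Characteristic equation r² + r - 6 = 0 factors as (r - 2)(r + 3) = 0, so r = 2, -3.
Hence x_h = C1*exp(2*t) + C2*exp(-3*t).
For the particular solution try x_p = A0 + A1*t. Substituting and matching coefficients of each power of t gives A0 = 0, A1 = 1, so x_p = t.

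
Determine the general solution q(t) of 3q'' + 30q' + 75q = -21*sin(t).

Divide through by 3: q'' + 10q' + 25q = -7*sin(t).
Characteristic equation r² + 10r + 25 = 0 has discriminant (10)² - 4·(25) = 0, so r = -5 is a repeated root.
Hence q_h = (C1 + C2*t)*exp(-5*t).
Try q_p = A*cos(t) + B*sin(t). Substituting and equating the coefficients of cos(t) and sin(t) gives A = 35/338, B = -42/169, so q_p = -42*sin(t)/169 + 35*cos(t)/338.

q = -42*sin(t)/169 + 35*cos(t)/338 + C1*exp(-5*t) + C2*t*exp(-5*t)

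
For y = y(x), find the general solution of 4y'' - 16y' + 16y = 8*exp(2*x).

y = C1*exp(2*x) + x**2*exp(2*x) + C2*x*exp(2*x)

Divide through by 4: y'' - 4y' + 4y = 2*exp(2*x).
Characteristic equation r² - 4r + 4 = 0 has discriminant (-4)² - 4·(4) = 0, so r = 2 is a repeated root.
Hence y_h = (C1 + C2*x)*exp(2*x).
Since exp(2*x) solves the homogeneous equation (r = 2 is a root of multiplicity 2), multiply the trial by x^2. Try y_p = A*x^2*exp(2*x). Substituting into the equation and dividing by exp(2*x) gives A = 1, so y_p = x^2*exp(2*x).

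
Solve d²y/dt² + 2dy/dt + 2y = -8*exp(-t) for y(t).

y = -8*exp(-t) + C1*cos(t)*exp(-t) + C2*exp(-t)*sin(t)

Characteristic equation r² + 2r + 2 = 0 has discriminant (2)² - 4·(2) = -4 < 0, so r = -1 ± i.
Hence y_h = C1*cos(t)*exp(-t) + C2*exp(-t)*sin(t).
Try y_p = A*exp(-t). Substituting into the equation and dividing by exp(-t) gives A = -8, so y_p = -8*exp(-t).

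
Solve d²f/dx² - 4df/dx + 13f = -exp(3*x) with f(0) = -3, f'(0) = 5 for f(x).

Characteristic equation r² - 4r + 13 = 0 has discriminant (-4)² - 4·(13) = -36 < 0, so r = 2 ± 3i.
Hence f_h = C1*cos(3*x)*exp(2*x) + C2*exp(2*x)*sin(3*x).
Try f_p = A*exp(3*x). Substituting into the equation and dividing by exp(3*x) gives A = -1/10, so f_p = -exp(3*x)/10.
General solution: f = -exp(3*x)/10 + C1*cos(3*x)*exp(2*x) + C2*exp(2*x)*sin(3*x).
Apply the initial conditions: f(0) = -1/10 + C1 = -3 and f'(0) = -3/10 + 2*C1 + 3*C2 = 5. Solving gives C1 = -29/10, C2 = 37/10.

f = -exp(3*x)/10 - 29*cos(3*x)*exp(2*x)/10 + 37*exp(2*x)*sin(3*x)/10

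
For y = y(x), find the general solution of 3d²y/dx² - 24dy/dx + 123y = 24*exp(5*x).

Divide through by 3: y'' - 8y' + 41y = 8*exp(5*x).
Characteristic equation r² - 8r + 41 = 0 has discriminant (-8)² - 4·(41) = -100 < 0, so r = 4 ± 5i.
Hence y_h = C1*cos(5*x)*exp(4*x) + C2*exp(4*x)*sin(5*x).
Try y_p = A*exp(5*x). Substituting into the equation and dividing by exp(5*x) gives A = 4/13, so y_p = 4*exp(5*x)/13.

y = 4*exp(5*x)/13 + C1*cos(5*x)*exp(4*x) + C2*exp(4*x)*sin(5*x)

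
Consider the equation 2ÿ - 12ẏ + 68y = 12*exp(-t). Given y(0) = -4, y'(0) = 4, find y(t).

Divide through by 2: y'' - 6y' + 34y = 6*exp(-t).
Characteristic equation r² - 6r + 34 = 0 has discriminant (-6)² - 4·(34) = -100 < 0, so r = 3 ± 5i.
Hence y_h = C1*cos(5*t)*exp(3*t) + C2*exp(3*t)*sin(5*t).
Try y_p = A*exp(-t). Substituting into the equation and dividing by exp(-t) gives A = 6/41, so y_p = 6*exp(-t)/41.
General solution: y = 6*exp(-t)/41 + C1*cos(5*t)*exp(3*t) + C2*exp(3*t)*sin(5*t).
Apply the initial conditions: y(0) = 6/41 + C1 = -4 and y'(0) = -6/41 + 3*C1 + 5*C2 = 4. Solving gives C1 = -170/41, C2 = 136/41.

y = 6*exp(-t)/41 - 170*cos(5*t)*exp(3*t)/41 + 136*exp(3*t)*sin(5*t)/41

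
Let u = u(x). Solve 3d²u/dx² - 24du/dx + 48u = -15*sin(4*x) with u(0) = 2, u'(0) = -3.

u = -5*cos(4*x)/32 + 69*exp(4*x)/32 - 93*x*exp(4*x)/8

Divide through by 3: u'' - 8u' + 16u = -5*sin(4*x).
Characteristic equation r² - 8r + 16 = 0 has discriminant (-8)² - 4·(16) = 0, so r = 4 is a repeated root.
Hence u_h = (C1 + C2*x)*exp(4*x).
Try u_p = A*cos(4*x) + B*sin(4*x). Substituting and equating the coefficients of cos(4x) and sin(4x) gives A = -5/32, B = 0, so u_p = -5*cos(4*x)/32.
General solution: u = -5*cos(4*x)/32 + C1*exp(4*x) + C2*x*exp(4*x).
Apply the initial conditions: u(0) = -5/32 + C1 = 2 and u'(0) = C2 + 4*C1 = -3. Solving gives C1 = 69/32, C2 = -93/8.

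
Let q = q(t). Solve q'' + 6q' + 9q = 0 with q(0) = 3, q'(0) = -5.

Characteristic equation r² + 6r + 9 = 0 has discriminant (6)² - 4·(9) = 0, so r = -3 is a repeated root.
Hence q_h = (C1 + C2*t)*exp(-3*t).
Apply the initial conditions: q(0) = C1 = 3 and q'(0) = C2 - 3*C1 = -5. Solving gives C1 = 3, C2 = 4.

q = 3*exp(-3*t) + 4*t*exp(-3*t)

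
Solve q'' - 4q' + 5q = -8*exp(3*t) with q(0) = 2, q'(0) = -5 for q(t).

Characteristic equation r² - 4r + 5 = 0 has discriminant (-4)² - 4·(5) = -4 < 0, so r = 2 ± i.
Hence q_h = C1*cos(t)*exp(2*t) + C2*exp(2*t)*sin(t).
Try q_p = A*exp(3*t). Substituting into the equation and dividing by exp(3*t) gives A = -4, so q_p = -4*exp(3*t).
General solution: q = -4*exp(3*t) + C1*cos(t)*exp(2*t) + C2*exp(2*t)*sin(t).
Apply the initial conditions: q(0) = -4 + C1 = 2 and q'(0) = -12 + C2 + 2*C1 = -5. Solving gives C1 = 6, C2 = -5.

q = -4*exp(3*t) - 5*exp(2*t)*sin(t) + 6*cos(t)*exp(2*t)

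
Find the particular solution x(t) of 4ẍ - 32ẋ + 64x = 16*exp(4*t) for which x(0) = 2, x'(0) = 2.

Divide through by 4: x'' - 8x' + 16x = 4*exp(4*t).
Characteristic equation r² - 8r + 16 = 0 has discriminant (-8)² - 4·(16) = 0, so r = 4 is a repeated root.
Hence x_h = (C1 + C2*t)*exp(4*t).
Since exp(4*t) solves the homogeneous equation (r = 4 is a root of multiplicity 2), multiply the trial by t^2. Try x_p = A*t^2*exp(4*t). Substituting into the equation and dividing by exp(4*t) gives A = 2, so x_p = 2*t^2*exp(4*t).
General solution: x = C1*exp(4*t) + 2*t^2*exp(4*t) + C2*t*exp(4*t).
Apply the initial conditions: x(0) = C1 = 2 and x'(0) = C2 + 4*C1 = 2. Solving gives C1 = 2, C2 = -6.

x = 2*exp(4*t) - 6*t*exp(4*t) + 2*t**2*exp(4*t)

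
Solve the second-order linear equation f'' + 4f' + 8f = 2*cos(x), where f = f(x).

Characteristic equation r² + 4r + 8 = 0 has discriminant (4)² - 4·(8) = -16 < 0, so r = -2 ± 2i.
Hence f_h = C1*cos(2*x)*exp(-2*x) + C2*exp(-2*x)*sin(2*x).
Try f_p = A*cos(x) + B*sin(x). Substituting and equating the coefficients of cos(x) and sin(x) gives A = 14/65, B = 8/65, so f_p = 8*sin(x)/65 + 14*cos(x)/65.

f = 8*sin(x)/65 + 14*cos(x)/65 + C1*cos(2*x)*exp(-2*x) + C2*exp(-2*x)*sin(2*x)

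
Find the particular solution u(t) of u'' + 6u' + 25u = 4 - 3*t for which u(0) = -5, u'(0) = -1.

Characteristic equation r² + 6r + 25 = 0 has discriminant (6)² - 4·(25) = -64 < 0, so r = -3 ± 4i.
Hence u_h = C1*cos(4*t)*exp(-3*t) + C2*exp(-3*t)*sin(4*t).
For the particular solution try u_p = A0 + A1*t. Substituting and matching coefficients of each power of t gives A0 = 118/625, A1 = -3/25, so u_p = 118/625 - 3*t/25.
General solution: u = 118/625 - 3*t/25 + C1*cos(4*t)*exp(-3*t) + C2*exp(-3*t)*sin(4*t).
Apply the initial conditions: u(0) = 118/625 + C1 = -5 and u'(0) = -3/25 - 3*C1 + 4*C2 = -1. Solving gives C1 = -3243/625, C2 = -10279/2500.

u = 118/625 - 3*t/25 - 10279*exp(-3*t)*sin(4*t)/2500 - 3243*cos(4*t)*exp(-3*t)/625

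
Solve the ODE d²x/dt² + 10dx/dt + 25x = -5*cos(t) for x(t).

x = -30*cos(t)/169 - 25*sin(t)/338 + C1*exp(-5*t) + C2*t*exp(-5*t)

Characteristic equation r² + 10r + 25 = 0 has discriminant (10)² - 4·(25) = 0, so r = -5 is a repeated root.
Hence x_h = (C1 + C2*t)*exp(-5*t).
Try x_p = A*cos(t) + B*sin(t). Substituting and equating the coefficients of cos(t) and sin(t) gives A = -30/169, B = -25/338, so x_p = -30*cos(t)/169 - 25*sin(t)/338.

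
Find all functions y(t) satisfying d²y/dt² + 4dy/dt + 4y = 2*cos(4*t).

y = -3*cos(4*t)/50 + 2*sin(4*t)/25 + C1*exp(-2*t) + C2*t*exp(-2*t)

Characteristic equation r² + 4r + 4 = 0 has discriminant (4)² - 4·(4) = 0, so r = -2 is a repeated root.
Hence y_h = (C1 + C2*t)*exp(-2*t).
Try y_p = A*cos(4*t) + B*sin(4*t). Substituting and equating the coefficients of cos(4t) and sin(4t) gives A = -3/50, B = 2/25, so y_p = -3*cos(4*t)/50 + 2*sin(4*t)/25.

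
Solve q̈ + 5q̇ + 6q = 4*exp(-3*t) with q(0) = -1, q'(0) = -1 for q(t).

q = -exp(-3*t) - 4*t*exp(-3*t)

Characteristic equation r² + 5r + 6 = 0 factors as (r + 2)(r + 3) = 0, so r = -2, -3.
Hence q_h = C1*exp(-2*t) + C2*exp(-3*t).
Since exp(-3*t) solves the homogeneous equation (r = -3 is a root of multiplicity 1), multiply the trial by t. Try q_p = A*t*exp(-3*t). Substituting into the equation and dividing by exp(-3*t) gives A = -4, so q_p = -4*t*exp(-3*t).
General solution: q = C1*exp(-2*t) + C2*exp(-3*t) - 4*t*exp(-3*t).
Apply the initial conditions: q(0) = C1 + C2 = -1 and q'(0) = -4 - 3*C2 - 2*C1 = -1. Solving gives C1 = 0, C2 = -1.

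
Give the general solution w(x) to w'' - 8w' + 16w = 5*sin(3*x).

Characteristic equation r² - 8r + 16 = 0 has discriminant (-8)² - 4·(16) = 0, so r = 4 is a repeated root.
Hence w_h = (C1 + C2*x)*exp(4*x).
Try w_p = A*cos(3*x) + B*sin(3*x). Substituting and equating the coefficients of cos(3x) and sin(3x) gives A = 24/125, B = 7/125, so w_p = 7*sin(3*x)/125 + 24*cos(3*x)/125.

w = 7*sin(3*x)/125 + 24*cos(3*x)/125 + C1*exp(4*x) + C2*x*exp(4*x)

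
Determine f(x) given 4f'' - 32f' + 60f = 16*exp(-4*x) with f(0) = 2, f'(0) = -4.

Divide through by 4: f'' - 8f' + 15f = 4*exp(-4*x).
Characteristic equation r² - 8r + 15 = 0 factors as (r - 5)(r - 3) = 0, so r = 5, 3.
Hence f_h = C1*exp(5*x) + C2*exp(3*x).
Try f_p = A*exp(-4*x). Substituting into the equation and dividing by exp(-4*x) gives A = 4/63, so f_p = 4*exp(-4*x)/63.
General solution: f = 4*exp(-4*x)/63 + C1*exp(5*x) + C2*exp(3*x).
Apply the initial conditions: f(0) = 4/63 + C1 + C2 = 2 and f'(0) = -16/63 + 3*C2 + 5*C1 = -4. Solving gives C1 = -43/9, C2 = 47/7.

f = -43*exp(5*x)/9 + 4*exp(-4*x)/63 + 47*exp(3*x)/7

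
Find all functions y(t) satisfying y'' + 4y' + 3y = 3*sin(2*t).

y = -24*cos(2*t)/65 - 3*sin(2*t)/65 + C1*exp(-3*t) + C2*exp(-t)

Characteristic equation r² + 4r + 3 = 0 factors as (r + 3)(r + 1) = 0, so r = -3, -1.
Hence y_h = C1*exp(-3*t) + C2*exp(-t).
Try y_p = A*cos(2*t) + B*sin(2*t). Substituting and equating the coefficients of cos(2t) and sin(2t) gives A = -24/65, B = -3/65, so y_p = -24*cos(2*t)/65 - 3*sin(2*t)/65.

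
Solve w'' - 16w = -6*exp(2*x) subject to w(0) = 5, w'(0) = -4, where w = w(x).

Characteristic equation r² - 16 = 0 factors as (r + 4)(r - 4) = 0, so r = -4, 4.
Hence w_h = C1*exp(-4*x) + C2*exp(4*x).
Try w_p = A*exp(2*x). Substituting into the equation and dividing by exp(2*x) gives A = 1/2, so w_p = exp(2*x)/2.
General solution: w = exp(2*x)/2 + C1*exp(-4*x) + C2*exp(4*x).
Apply the initial conditions: w(0) = 1/2 + C1 + C2 = 5 and w'(0) = 1 - 4*C1 + 4*C2 = -4. Solving gives C1 = 23/8, C2 = 13/8.

w = exp(2*x)/2 + 13*exp(4*x)/8 + 23*exp(-4*x)/8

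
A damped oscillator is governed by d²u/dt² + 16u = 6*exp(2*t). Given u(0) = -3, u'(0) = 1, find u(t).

u = -33*cos(4*t)/10 + sin(4*t)/10 + 3*exp(2*t)/10

Characteristic equation r² + 16 = 0 has discriminant (0)² - 4·(16) = -64 < 0, so r = ± 4i.
Hence u_h = C1*cos(4*t) + C2*sin(4*t).
Try u_p = A*exp(2*t). Substituting into the equation and dividing by exp(2*t) gives A = 3/10, so u_p = 3*exp(2*t)/10.
General solution: u = 3*exp(2*t)/10 + C1*cos(4*t) + C2*sin(4*t).
Apply the initial conditions: u(0) = 3/10 + C1 = -3 and u'(0) = 3/5 + 4*C2 = 1. Solving gives C1 = -33/10, C2 = 1/10.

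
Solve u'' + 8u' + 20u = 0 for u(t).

u = C1*cos(2*t)*exp(-4*t) + C2*exp(-4*t)*sin(2*t)

Characteristic equation r² + 8r + 20 = 0 has discriminant (8)² - 4·(20) = -16 < 0, so r = -4 ± 2i.
Hence u_h = C1*cos(2*t)*exp(-4*t) + C2*exp(-4*t)*sin(2*t).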